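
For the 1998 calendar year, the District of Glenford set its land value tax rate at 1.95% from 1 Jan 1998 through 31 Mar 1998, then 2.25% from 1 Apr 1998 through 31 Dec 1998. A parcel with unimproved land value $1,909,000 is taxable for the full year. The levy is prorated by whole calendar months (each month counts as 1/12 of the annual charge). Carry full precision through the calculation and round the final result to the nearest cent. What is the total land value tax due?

$41,520.75

1 Jan – 31 Mar 1998: 3 months at 1.95% → $1,909,000 × 1.95% × 3/12 = $9,306.3750
1 Apr – 31 Dec 1998: 9 months at 2.25% → $1,909,000 × 2.25% × 9/12 = $32,214.3750
Total = $41,520.7500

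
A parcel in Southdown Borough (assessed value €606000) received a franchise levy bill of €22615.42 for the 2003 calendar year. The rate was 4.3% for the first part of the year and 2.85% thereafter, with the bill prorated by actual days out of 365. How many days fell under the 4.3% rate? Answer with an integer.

Let d = days at the first rate; then 365 − d days at the second rate.
€606000 × [4.3%·d + 2.85%·(365−d)] / 365 = €22615.42
Solving gives d = 222, so the new rate took effect on 11 Aug 2003.

222 days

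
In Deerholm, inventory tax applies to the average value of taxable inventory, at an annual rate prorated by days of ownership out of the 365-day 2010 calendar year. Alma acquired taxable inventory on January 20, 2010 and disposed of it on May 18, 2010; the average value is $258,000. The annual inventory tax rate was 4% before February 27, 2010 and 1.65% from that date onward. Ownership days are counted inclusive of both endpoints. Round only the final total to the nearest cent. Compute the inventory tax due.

$2,019.12

January 20 – February 26, 2010: 38 days at 4% → $258,000 × 4% × 38/365 = $1,074.4110
February 27 – May 18, 2010: 81 days at 1.65% → $258,000 × 1.65% × 81/365 = $944.7041
Total = $2,019.1151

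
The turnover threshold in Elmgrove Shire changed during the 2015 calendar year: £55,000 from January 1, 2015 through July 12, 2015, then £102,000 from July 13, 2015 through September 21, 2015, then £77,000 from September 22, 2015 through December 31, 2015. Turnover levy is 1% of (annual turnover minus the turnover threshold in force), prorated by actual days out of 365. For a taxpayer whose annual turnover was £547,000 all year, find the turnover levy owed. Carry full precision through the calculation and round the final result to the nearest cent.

£4,767.70

January 1 – July 12, 2015: 193 days, exemption £55,000 → (£547,000 − £55,000) × 1% × 193/365 = £2,601.5342
July 13 – September 21, 2015: 71 days, exemption £102,000 → (£547,000 − £102,000) × 1% × 71/365 = £865.6164
September 22 – December 31, 2015: 101 days, exemption £77,000 → (£547,000 − £77,000) × 1% × 101/365 = £1,300.5479
Total = £4,767.6986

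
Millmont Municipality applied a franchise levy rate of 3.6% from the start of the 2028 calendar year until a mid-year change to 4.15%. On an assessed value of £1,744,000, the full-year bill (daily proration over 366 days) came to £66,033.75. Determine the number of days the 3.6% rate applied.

242 days

Let d = days at the first rate; then 366 − d days at the second rate.
£1,744,000 × [3.6%·d + 4.15%·(366−d)] / 366 = £66,033.75
Solving gives d = 242, so the new rate took effect on August 30, 2028.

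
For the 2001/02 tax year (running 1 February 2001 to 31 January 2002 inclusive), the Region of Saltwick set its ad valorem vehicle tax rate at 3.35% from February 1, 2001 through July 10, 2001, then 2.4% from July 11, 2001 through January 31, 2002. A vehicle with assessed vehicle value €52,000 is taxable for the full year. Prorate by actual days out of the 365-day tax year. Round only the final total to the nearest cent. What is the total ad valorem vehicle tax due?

€1,464.55

February 1 – July 10, 2001: 160 days at 3.35% → €52,000 × 3.35% × 160/365 = €763.6164
July 11, 2001 – January 31, 2002: 205 days at 2.4% → €52,000 × 2.4% × 205/365 = €700.9315
Total = €1,464.5479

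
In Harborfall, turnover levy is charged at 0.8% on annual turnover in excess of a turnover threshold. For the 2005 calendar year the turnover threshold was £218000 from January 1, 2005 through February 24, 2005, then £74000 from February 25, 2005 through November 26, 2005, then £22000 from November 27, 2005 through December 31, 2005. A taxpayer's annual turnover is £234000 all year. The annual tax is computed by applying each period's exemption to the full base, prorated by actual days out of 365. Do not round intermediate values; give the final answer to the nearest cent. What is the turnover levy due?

January 1 – February 24, 2005: 55 days, exemption £218000 → (£234000 − £218000) × 0.8% × 55/365 = £19.2877
February 25 – November 26, 2005: 275 days, exemption £74000 → (£234000 − £74000) × 0.8% × 275/365 = £964.3836
November 27 – December 31, 2005: 35 days, exemption £22000 → (£234000 − £22000) × 0.8% × 35/365 = £162.6301
Total = £1146.3014

£1146.30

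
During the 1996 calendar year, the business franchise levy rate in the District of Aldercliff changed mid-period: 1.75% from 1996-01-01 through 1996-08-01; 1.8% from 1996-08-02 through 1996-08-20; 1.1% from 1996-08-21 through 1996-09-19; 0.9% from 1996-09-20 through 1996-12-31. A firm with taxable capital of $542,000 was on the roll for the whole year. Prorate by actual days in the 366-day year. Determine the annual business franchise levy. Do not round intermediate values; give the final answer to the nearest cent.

$7,913.79

1996-01-01 to 1996-08-01: 214 days at 1.75% → $542,000 × 1.75% × 214/366 = $5,545.8743
1996-08-02 to 1996-08-20: 19 days at 1.8% → $542,000 × 1.8% × 19/366 = $506.4590
1996-08-21 to 1996-09-19: 30 days at 1.1% → $542,000 × 1.1% × 30/366 = $488.6885
1996-09-20 to 1996-12-31: 103 days at 0.9% → $542,000 × 0.9% × 103/366 = $1,372.7705
Total = $7,913.7923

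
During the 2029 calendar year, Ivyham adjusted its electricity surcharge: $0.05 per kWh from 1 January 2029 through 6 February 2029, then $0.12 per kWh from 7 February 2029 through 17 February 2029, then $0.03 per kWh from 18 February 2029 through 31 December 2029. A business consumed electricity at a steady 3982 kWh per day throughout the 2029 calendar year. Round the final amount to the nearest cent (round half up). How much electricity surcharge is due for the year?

1 January – 6 February 2029: 37 days × 3982 kWh/day = 147,334 kWh at $0.05/kWh → $7,366.70
7 February – 17 February 2029: 11 days × 3982 kWh/day = 43,802 kWh at $0.12/kWh → $5,256.24
18 February – 31 December 2029: 317 days × 3982 kWh/day = 1,262,294 kWh at $0.03/kWh → $37,868.82

$50,491.76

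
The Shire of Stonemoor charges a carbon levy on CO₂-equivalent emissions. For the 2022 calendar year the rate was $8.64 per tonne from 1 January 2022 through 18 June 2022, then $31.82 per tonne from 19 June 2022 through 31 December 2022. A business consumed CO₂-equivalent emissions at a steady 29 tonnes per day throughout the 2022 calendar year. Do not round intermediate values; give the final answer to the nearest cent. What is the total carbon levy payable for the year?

$223,209.52

1 January – 18 June 2022: 169 days × 29 tonnes/day = 4,901 tonnes at $8.64/tonne → $42,344.64
19 June – 31 December 2022: 196 days × 29 tonnes/day = 5,684 tonnes at $31.82/tonne → $180,864.88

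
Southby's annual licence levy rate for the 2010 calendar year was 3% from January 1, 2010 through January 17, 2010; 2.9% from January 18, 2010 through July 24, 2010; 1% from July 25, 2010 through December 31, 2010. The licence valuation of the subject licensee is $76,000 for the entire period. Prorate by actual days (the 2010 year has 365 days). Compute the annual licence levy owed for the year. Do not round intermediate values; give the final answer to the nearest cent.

$1,574.55

January 1 – January 17, 2010: 17 days at 3% → $76,000 × 3% × 17/365 = $106.1918
January 18 – July 24, 2010: 188 days at 2.9% → $76,000 × 2.9% × 188/365 = $1,135.2110
July 25 – December 31, 2010: 160 days at 1% → $76,000 × 1% × 160/365 = $333.1507
Total = $1,574.5534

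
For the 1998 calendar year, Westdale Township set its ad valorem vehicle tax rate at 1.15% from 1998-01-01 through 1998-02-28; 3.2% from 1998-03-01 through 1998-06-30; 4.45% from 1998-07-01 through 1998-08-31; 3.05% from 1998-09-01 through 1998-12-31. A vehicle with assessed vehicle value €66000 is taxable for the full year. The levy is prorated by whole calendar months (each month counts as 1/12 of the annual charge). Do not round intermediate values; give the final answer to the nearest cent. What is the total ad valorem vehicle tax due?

€1991.00

1998-01-01 to 1998-02-28: 2 months at 1.15% → €66000 × 1.15% × 2/12 = €126.5000
1998-03-01 to 1998-06-30: 4 months at 3.2% → €66000 × 3.2% × 4/12 = €704.0000
1998-07-01 to 1998-08-31: 2 months at 4.45% → €66000 × 4.45% × 2/12 = €489.5000
1998-09-01 to 1998-12-31: 4 months at 3.05% → €66000 × 3.05% × 4/12 = €671.0000
Total = €1991.0000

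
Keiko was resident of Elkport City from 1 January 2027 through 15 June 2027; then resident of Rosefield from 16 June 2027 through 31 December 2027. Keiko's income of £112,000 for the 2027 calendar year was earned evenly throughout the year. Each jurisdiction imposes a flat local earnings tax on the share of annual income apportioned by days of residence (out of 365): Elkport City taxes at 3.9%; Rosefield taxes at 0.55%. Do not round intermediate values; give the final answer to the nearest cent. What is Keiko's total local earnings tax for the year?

£2,322.39

Elkport City, 1 January – 15 June 2027: 166 days → £112,000 × 3.9% × 166/365 = £1,986.5425
Rosefield, 16 June – 31 December 2027: 199 days → £112,000 × 0.55% × 199/365 = £335.8466
Total = £2,322.3890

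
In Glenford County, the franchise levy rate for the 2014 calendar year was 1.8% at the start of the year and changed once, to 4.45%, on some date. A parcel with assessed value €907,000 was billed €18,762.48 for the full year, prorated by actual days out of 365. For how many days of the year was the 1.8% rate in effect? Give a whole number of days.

Let d = days at the first rate; then 365 − d days at the second rate.
€907,000 × [1.8%·d + 4.45%·(365−d)] / 365 = €18,762.48
Solving gives d = 328, so the new rate took effect on 25 November 2014.

328 days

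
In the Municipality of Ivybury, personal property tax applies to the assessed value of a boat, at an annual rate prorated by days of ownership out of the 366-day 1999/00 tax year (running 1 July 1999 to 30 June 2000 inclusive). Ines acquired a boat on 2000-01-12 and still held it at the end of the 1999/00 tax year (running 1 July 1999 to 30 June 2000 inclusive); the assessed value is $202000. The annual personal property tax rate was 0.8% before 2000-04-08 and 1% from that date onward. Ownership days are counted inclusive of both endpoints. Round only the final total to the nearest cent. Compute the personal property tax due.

$847.74

2000-01-12 to 2000-04-07: 87 days at 0.8% → $202000 × 0.8% × 87/366 = $384.1311
2000-04-08 to 2000-06-30: 84 days at 1% → $202000 × 1% × 84/366 = $463.6066
Total = $847.7377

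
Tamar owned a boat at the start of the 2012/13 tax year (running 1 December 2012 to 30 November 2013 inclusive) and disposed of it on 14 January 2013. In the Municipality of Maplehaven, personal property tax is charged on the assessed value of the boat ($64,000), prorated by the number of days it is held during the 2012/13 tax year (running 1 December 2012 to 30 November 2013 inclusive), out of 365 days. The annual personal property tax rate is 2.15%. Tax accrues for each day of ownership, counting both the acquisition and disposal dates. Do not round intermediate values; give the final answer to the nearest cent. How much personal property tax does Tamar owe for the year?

Days held (1 December 2012 – 14 January 2013): 45 out of 365
Tax = $64,000 × 2.15% × 45/365 = $169.6438

$169.64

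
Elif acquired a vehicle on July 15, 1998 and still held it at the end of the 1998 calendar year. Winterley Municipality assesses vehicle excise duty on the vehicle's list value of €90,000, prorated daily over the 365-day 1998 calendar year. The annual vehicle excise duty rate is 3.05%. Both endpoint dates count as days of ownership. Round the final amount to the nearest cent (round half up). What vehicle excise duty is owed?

Days held (July 15 – December 31, 1998): 170 out of 365
Tax = €90,000 × 3.05% × 170/365 = €1,278.4932

€1,278.49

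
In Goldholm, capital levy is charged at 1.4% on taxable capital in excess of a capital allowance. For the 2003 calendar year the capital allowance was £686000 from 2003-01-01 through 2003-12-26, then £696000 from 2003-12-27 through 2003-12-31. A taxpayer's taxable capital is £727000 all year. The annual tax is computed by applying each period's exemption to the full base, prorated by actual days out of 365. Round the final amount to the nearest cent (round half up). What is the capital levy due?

£572.08

2003-01-01 to 2003-12-26: 360 days, exemption £686000 → (£727000 − £686000) × 1.4% × 360/365 = £566.1370
2003-12-27 to 2003-12-31: 5 days, exemption £696000 → (£727000 − £696000) × 1.4% × 5/365 = £5.9452
Total = £572.0822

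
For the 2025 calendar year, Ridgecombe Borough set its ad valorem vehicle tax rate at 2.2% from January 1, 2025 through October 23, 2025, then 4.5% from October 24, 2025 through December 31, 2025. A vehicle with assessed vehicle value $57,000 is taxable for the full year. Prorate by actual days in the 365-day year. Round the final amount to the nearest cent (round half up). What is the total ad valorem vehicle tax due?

$1,501.83

January 1 – October 23, 2025: 296 days at 2.2% → $57,000 × 2.2% × 296/365 = $1,016.9425
October 24 – December 31, 2025: 69 days at 4.5% → $57,000 × 4.5% × 69/365 = $484.8904
Total = $1,501.8329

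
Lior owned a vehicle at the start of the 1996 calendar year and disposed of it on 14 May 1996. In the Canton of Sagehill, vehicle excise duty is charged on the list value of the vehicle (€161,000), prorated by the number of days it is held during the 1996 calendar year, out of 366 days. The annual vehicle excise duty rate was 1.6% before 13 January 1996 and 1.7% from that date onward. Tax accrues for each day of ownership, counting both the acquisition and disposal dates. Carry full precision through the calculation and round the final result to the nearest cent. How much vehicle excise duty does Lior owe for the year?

€1,004.27

1 January – 12 January 1996: 12 days at 1.6% → €161,000 × 1.6% × 12/366 = €84.4590
13 January – 14 May 1996: 123 days at 1.7% → €161,000 × 1.7% × 123/366 = €919.8115
Total = €1,004.2705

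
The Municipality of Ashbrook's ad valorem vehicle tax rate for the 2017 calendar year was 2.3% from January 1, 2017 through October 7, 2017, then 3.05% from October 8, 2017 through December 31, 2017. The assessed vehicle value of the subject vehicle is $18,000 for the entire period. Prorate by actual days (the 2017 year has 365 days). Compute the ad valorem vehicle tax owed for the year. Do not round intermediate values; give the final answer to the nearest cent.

January 1 – October 7, 2017: 280 days at 2.3% → $18,000 × 2.3% × 280/365 = $317.5890
October 8 – December 31, 2017: 85 days at 3.05% → $18,000 × 3.05% × 85/365 = $127.8493
Total = $445.4384

$445.44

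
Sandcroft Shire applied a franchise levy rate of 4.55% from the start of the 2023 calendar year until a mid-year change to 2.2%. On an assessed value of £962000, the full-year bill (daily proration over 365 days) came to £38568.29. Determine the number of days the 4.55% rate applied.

281 days

Let d = days at the first rate; then 365 − d days at the second rate.
£962000 × [4.55%·d + 2.2%·(365−d)] / 365 = £38568.29
Solving gives d = 281, so the new rate took effect on October 9, 2023.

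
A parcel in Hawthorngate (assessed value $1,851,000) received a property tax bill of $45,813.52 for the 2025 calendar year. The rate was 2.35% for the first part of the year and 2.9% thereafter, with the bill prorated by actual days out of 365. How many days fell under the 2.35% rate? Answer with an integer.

282 days

Let d = days at the first rate; then 365 − d days at the second rate.
$1,851,000 × [2.35%·d + 2.9%·(365−d)] / 365 = $45,813.52
Solving gives d = 282, so the new rate took effect on October 10, 2025.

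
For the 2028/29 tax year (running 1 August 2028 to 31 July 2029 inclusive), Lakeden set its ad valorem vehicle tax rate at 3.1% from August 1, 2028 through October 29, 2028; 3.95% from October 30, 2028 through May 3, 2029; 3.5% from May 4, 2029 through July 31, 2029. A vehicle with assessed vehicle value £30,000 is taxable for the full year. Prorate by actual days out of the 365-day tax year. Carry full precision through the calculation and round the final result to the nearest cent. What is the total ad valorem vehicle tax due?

August 1 – October 29, 2028: 90 days at 3.1% → £30,000 × 3.1% × 90/365 = £229.3151
October 30, 2028 – May 3, 2029: 186 days at 3.95% → £30,000 × 3.95% × 186/365 = £603.8630
May 4 – July 31, 2029: 89 days at 3.5% → £30,000 × 3.5% × 89/365 = £256.0274
Total = £1,089.2055

£1,089.21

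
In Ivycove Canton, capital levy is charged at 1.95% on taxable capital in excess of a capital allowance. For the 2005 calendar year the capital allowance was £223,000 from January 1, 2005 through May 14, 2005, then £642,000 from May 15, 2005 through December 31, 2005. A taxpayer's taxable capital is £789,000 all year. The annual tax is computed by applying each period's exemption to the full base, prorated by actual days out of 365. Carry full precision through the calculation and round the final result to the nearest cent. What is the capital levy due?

£5,866.08

January 1 – May 14, 2005: 134 days, exemption £223,000 → (£789,000 − £223,000) × 1.95% × 134/365 = £4,051.9397
May 15 – December 31, 2005: 231 days, exemption £642,000 → (£789,000 − £642,000) × 1.95% × 231/365 = £1,814.1411
Total = £5,866.0808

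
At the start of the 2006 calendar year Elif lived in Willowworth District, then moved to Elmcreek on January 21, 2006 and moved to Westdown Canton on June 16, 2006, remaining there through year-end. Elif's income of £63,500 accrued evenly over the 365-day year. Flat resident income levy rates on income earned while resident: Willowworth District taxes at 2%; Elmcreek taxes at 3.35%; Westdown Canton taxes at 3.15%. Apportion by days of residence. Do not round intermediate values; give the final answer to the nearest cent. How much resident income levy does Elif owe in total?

£2,011.04

Willowworth District, January 1 – January 20, 2006: 20 days → £63,500 × 2% × 20/365 = £69.5890
Elmcreek, January 21 – June 15, 2006: 146 days → £63,500 × 3.35% × 146/365 = £850.9000
Westdown Canton, June 16 – December 31, 2006: 199 days → £63,500 × 3.15% × 199/365 = £1,090.5473
Total = £2,011.0363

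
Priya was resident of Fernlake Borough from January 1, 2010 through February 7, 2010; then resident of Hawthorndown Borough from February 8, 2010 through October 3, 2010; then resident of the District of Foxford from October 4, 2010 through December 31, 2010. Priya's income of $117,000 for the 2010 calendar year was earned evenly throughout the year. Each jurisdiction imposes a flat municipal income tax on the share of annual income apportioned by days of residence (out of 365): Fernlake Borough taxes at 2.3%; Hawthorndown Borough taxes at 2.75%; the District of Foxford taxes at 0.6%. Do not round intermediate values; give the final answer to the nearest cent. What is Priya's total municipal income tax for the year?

$2,549.32

Fernlake Borough, January 1 – February 7, 2010: 38 days → $117,000 × 2.3% × 38/365 = $280.1589
Hawthorndown Borough, February 8 – October 3, 2010: 238 days → $117,000 × 2.75% × 238/365 = $2,097.9863
The District of Foxford, October 4 – December 31, 2010: 89 days → $117,000 × 0.6% × 89/365 = $171.1726
Total = $2,549.3178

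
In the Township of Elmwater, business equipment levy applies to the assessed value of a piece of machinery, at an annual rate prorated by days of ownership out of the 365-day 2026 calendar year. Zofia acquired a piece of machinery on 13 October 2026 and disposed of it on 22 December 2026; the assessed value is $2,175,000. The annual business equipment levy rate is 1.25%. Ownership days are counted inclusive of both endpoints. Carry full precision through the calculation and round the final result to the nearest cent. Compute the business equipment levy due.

Days held (13 October – 22 December 2026): 71 out of 365
Tax = $2,175,000 × 1.25% × 71/365 = $5,288.5274

$5,288.53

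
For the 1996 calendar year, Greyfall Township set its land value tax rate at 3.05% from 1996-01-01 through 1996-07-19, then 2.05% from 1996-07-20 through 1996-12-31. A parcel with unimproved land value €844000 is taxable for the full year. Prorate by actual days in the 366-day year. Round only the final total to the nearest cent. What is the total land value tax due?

1996-01-01 to 1996-07-19: 201 days at 3.05% → €844000 × 3.05% × 201/366 = €14137.0000
1996-07-20 to 1996-12-31: 165 days at 2.05% → €844000 × 2.05% × 165/366 = €7800.0820
Total = €21937.0820

€21937.08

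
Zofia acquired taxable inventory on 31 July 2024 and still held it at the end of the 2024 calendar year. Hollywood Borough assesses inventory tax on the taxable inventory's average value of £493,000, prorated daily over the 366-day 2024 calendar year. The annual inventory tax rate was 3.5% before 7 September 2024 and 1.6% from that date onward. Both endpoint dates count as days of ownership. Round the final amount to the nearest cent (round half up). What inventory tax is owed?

31 July – 6 September 2024: 38 days at 3.5% → £493,000 × 3.5% × 38/366 = £1,791.5027
7 September – 31 December 2024: 116 days at 1.6% → £493,000 × 1.6% × 116/366 = £2,500.0219
Total = £4,291.5246

£4,291.52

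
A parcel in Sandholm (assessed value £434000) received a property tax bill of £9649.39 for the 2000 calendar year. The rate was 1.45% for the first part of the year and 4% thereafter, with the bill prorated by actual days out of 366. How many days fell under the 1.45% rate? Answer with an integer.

255 days

Let d = days at the first rate; then 366 − d days at the second rate.
£434000 × [1.45%·d + 4%·(366−d)] / 366 = £9649.39
Solving gives d = 255, so the new rate took effect on 12 September 2000.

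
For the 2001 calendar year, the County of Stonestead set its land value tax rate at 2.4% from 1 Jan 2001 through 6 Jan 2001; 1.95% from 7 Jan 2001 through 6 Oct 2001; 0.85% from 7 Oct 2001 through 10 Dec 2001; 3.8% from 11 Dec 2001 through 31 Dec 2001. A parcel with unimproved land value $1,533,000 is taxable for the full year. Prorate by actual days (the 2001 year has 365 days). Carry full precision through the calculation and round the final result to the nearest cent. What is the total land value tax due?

1 Jan – 6 Jan 2001: 6 days at 2.4% → $1,533,000 × 2.4% × 6/365 = $604.8000
7 Jan – 6 Oct 2001: 273 days at 1.95% → $1,533,000 × 1.95% × 273/365 = $22,358.7000
7 Oct – 10 Dec 2001: 65 days at 0.85% → $1,533,000 × 0.85% × 65/365 = $2,320.5000
11 Dec – 31 Dec 2001: 21 days at 3.8% → $1,533,000 × 3.8% × 21/365 = $3,351.6000
Total = $28,635.6000

$28,635.60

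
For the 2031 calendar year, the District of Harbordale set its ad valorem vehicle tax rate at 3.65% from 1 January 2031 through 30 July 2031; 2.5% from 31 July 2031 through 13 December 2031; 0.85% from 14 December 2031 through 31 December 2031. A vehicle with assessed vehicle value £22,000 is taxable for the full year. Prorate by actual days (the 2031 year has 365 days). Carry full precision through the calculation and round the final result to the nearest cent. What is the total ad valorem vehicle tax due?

£678.35

1 January – 30 July 2031: 211 days at 3.65% → £22,000 × 3.65% × 211/365 = £464.2000
31 July – 13 December 2031: 136 days at 2.5% → £22,000 × 2.5% × 136/365 = £204.9315
14 December – 31 December 2031: 18 days at 0.85% → £22,000 × 0.85% × 18/365 = £9.2219
Total = £678.3534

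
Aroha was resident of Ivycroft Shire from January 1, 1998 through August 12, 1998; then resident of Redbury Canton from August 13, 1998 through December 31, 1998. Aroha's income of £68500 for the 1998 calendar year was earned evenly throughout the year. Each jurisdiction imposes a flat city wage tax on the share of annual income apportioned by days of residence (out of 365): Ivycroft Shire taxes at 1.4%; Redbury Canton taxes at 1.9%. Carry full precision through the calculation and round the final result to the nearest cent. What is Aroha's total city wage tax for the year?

Ivycroft Shire, January 1 – August 12, 1998: 224 days → £68500 × 1.4% × 224/365 = £588.5370
Redbury Canton, August 13 – December 31, 1998: 141 days → £68500 × 1.9% × 141/365 = £502.7712
Total = £1091.3082

£1091.31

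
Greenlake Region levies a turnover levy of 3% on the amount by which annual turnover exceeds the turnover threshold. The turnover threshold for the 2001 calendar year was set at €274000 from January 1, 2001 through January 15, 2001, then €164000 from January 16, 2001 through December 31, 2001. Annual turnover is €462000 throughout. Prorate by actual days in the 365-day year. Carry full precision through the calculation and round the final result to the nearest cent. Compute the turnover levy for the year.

€8804.38

January 1 – January 15, 2001: 15 days, exemption €274000 → (€462000 − €274000) × 3% × 15/365 = €231.7808
January 16 – December 31, 2001: 350 days, exemption €164000 → (€462000 − €164000) × 3% × 350/365 = €8572.6027
Total = €8804.3836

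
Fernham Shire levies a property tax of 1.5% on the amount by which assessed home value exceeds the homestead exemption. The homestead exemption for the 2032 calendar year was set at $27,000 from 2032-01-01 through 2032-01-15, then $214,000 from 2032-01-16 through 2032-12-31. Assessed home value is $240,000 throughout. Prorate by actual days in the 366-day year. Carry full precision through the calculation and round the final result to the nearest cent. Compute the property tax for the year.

$504.96

2032-01-01 to 2032-01-15: 15 days, exemption $27,000 → ($240,000 − $27,000) × 1.5% × 15/366 = $130.9426
2032-01-16 to 2032-12-31: 351 days, exemption $214,000 → ($240,000 − $214,000) × 1.5% × 351/366 = $374.0164
Total = $504.9590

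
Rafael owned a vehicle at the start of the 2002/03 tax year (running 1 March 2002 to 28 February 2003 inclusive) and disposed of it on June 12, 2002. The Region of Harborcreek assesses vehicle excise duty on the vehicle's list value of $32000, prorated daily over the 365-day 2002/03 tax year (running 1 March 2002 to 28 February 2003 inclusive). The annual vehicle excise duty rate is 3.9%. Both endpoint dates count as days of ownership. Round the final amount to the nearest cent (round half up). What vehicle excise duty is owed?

$355.59

Days held (March 1 – June 12, 2002): 104 out of 365
Tax = $32000 × 3.9% × 104/365 = $355.5945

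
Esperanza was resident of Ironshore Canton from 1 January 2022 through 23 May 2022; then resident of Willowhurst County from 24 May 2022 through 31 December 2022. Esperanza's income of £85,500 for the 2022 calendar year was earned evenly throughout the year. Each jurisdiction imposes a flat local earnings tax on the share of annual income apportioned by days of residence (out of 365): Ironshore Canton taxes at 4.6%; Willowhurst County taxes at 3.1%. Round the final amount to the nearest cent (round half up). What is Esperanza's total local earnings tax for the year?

£3,152.96

Ironshore Canton, 1 January – 23 May 2022: 143 days → £85,500 × 4.6% × 143/365 = £1,540.8740
Willowhurst County, 24 May – 31 December 2022: 222 days → £85,500 × 3.1% × 222/365 = £1,612.0849
Total = £3,152.9589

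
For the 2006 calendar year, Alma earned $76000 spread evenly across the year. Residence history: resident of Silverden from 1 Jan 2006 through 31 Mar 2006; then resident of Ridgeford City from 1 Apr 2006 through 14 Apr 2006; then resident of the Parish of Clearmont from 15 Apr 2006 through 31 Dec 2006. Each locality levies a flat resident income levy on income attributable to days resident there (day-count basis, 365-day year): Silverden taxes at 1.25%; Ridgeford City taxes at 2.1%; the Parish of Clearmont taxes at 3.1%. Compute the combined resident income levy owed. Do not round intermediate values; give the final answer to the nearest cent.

$1980.16

Silverden, 1 Jan – 31 Mar 2006: 90 days → $76000 × 1.25% × 90/365 = $234.2466
Ridgeford City, 1 Apr – 14 Apr 2006: 14 days → $76000 × 2.1% × 14/365 = $61.2164
The Parish of Clearmont, 15 Apr – 31 Dec 2006: 261 days → $76000 × 3.1% × 261/365 = $1684.7014
Total = $1980.1644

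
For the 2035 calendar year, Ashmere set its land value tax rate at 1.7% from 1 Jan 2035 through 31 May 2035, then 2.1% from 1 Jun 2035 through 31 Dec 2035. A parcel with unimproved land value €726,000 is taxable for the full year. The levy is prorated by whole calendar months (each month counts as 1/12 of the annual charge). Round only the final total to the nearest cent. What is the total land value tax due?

€14,036.00

1 Jan – 31 May 2035: 5 months at 1.7% → €726,000 × 1.7% × 5/12 = €5,142.5000
1 Jun – 31 Dec 2035: 7 months at 2.1% → €726,000 × 2.1% × 7/12 = €8,893.5000
Total = €14,036.0000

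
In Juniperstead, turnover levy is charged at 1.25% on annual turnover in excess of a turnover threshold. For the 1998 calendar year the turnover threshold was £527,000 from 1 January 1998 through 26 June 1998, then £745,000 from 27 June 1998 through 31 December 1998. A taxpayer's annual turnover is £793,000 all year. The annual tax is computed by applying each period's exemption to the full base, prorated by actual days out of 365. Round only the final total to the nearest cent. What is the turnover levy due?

£1,921.44

1 January – 26 June 1998: 177 days, exemption £527,000 → (£793,000 − £527,000) × 1.25% × 177/365 = £1,612.3973
27 June – 31 December 1998: 188 days, exemption £745,000 → (£793,000 − £745,000) × 1.25% × 188/365 = £309.0411
Total = £1,921.4384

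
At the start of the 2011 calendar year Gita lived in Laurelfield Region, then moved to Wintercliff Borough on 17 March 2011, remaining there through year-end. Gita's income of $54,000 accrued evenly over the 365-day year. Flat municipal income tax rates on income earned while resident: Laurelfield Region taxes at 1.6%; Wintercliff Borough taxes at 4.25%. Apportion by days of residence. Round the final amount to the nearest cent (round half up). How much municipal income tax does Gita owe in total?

$2,000.96

Laurelfield Region, 1 January – 16 March 2011: 75 days → $54,000 × 1.6% × 75/365 = $177.5342
Wintercliff Borough, 17 March – 31 December 2011: 290 days → $54,000 × 4.25% × 290/365 = $1,823.4247
Total = $2,000.9589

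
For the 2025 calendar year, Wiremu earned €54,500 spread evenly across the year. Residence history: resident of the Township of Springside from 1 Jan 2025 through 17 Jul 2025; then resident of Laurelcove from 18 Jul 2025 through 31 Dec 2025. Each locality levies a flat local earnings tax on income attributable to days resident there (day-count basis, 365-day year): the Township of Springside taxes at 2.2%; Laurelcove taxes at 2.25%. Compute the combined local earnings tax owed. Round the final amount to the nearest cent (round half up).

The Township of Springside, 1 Jan – 17 Jul 2025: 198 days → €54,500 × 2.2% × 198/365 = €650.4164
Laurelcove, 18 Jul – 31 Dec 2025: 167 days → €54,500 × 2.25% × 167/365 = €561.0514
Total = €1,211.4678

€1,211.47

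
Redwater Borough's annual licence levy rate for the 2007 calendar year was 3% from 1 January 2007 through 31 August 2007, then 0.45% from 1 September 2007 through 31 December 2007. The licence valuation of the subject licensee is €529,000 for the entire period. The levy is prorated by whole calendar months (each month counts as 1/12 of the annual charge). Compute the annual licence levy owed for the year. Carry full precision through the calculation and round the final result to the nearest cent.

€11,373.50

1 January – 31 August 2007: 8 months at 3% → €529,000 × 3% × 8/12 = €10,580.0000
1 September – 31 December 2007: 4 months at 0.45% → €529,000 × 0.45% × 4/12 = €793.5000
Total = €11,373.5000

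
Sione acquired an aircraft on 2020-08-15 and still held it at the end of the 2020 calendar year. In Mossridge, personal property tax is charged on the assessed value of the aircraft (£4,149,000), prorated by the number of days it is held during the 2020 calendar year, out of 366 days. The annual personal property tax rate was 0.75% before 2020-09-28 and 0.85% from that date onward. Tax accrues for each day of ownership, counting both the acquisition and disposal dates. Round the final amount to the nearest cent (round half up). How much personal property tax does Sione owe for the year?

£12,894.77

2020-08-15 to 2020-09-27: 44 days at 0.75% → £4,149,000 × 0.75% × 44/366 = £3,740.9016
2020-09-28 to 2020-12-31: 95 days at 0.85% → £4,149,000 × 0.85% × 95/366 = £9,153.8730
Total = £12,894.7746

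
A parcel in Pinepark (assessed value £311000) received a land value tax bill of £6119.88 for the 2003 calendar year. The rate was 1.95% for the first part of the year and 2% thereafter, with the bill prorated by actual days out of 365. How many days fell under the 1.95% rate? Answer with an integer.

235 days

Let d = days at the first rate; then 365 − d days at the second rate.
£311000 × [1.95%·d + 2%·(365−d)] / 365 = £6119.88
Solving gives d = 235, so the new rate took effect on August 24, 2003.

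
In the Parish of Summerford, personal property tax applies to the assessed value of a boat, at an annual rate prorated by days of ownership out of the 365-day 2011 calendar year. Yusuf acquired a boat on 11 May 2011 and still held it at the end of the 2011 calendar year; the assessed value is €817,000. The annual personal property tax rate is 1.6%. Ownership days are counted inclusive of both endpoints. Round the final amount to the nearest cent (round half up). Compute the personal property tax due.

€8,416.22

Days held (11 May – 31 Dec 2011): 235 out of 365
Tax = €817,000 × 1.6% × 235/365 = €8,416.2192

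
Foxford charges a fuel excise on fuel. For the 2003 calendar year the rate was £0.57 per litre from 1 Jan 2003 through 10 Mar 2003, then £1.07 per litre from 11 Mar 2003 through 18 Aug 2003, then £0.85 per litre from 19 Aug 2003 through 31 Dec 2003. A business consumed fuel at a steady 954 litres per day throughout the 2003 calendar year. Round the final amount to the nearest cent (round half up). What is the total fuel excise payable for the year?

£311,337.90

1 Jan – 10 Mar 2003: 69 days × 954 litres/day = 65,826 litres at £0.57/litre → £37,520.82
11 Mar – 18 Aug 2003: 161 days × 954 litres/day = 153,594 litres at £1.07/litre → £164,345.58
19 Aug – 31 Dec 2003: 135 days × 954 litres/day = 128,790 litres at £0.85/litre → £109,471.50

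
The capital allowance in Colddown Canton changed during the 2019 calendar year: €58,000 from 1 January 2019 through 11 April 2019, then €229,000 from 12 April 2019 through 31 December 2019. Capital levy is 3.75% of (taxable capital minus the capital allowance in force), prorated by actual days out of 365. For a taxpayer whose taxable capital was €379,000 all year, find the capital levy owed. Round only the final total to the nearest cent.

1 January – 11 April 2019: 101 days, exemption €58,000 → (€379,000 − €58,000) × 3.75% × 101/365 = €3,330.9247
12 April – 31 December 2019: 264 days, exemption €229,000 → (€379,000 − €229,000) × 3.75% × 264/365 = €4,068.4932
Total = €7,399.4178

€7,399.42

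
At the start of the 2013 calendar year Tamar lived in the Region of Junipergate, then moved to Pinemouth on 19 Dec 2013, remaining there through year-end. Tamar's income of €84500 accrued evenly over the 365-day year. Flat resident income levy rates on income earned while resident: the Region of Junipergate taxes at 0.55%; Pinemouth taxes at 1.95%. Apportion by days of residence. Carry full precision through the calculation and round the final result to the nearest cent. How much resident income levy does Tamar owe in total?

The Region of Junipergate, 1 Jan – 18 Dec 2013: 352 days → €84500 × 0.55% × 352/365 = €448.1973
Pinemouth, 19 Dec – 31 Dec 2013: 13 days → €84500 × 1.95% × 13/365 = €58.6870
Total = €506.8842

€506.88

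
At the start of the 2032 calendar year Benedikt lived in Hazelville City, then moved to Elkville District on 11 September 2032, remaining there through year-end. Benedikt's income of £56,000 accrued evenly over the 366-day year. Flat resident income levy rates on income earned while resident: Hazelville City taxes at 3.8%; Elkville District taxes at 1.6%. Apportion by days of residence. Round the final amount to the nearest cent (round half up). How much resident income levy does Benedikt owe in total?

Hazelville City, 1 January – 10 September 2032: 254 days → £56,000 × 3.8% × 254/366 = £1,476.8087
Elkville District, 11 September – 31 December 2032: 112 days → £56,000 × 1.6% × 112/366 = £274.1858
Total = £1,750.9945

£1,750.99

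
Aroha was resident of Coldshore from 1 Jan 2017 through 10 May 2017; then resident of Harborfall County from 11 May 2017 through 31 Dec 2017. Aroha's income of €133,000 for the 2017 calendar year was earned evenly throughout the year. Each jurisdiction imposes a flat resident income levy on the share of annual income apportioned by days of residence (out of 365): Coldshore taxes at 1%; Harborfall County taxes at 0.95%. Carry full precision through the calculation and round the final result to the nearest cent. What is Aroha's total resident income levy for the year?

Coldshore, 1 Jan – 10 May 2017: 130 days → €133,000 × 1% × 130/365 = €473.6986
Harborfall County, 11 May – 31 Dec 2017: 235 days → €133,000 × 0.95% × 235/365 = €813.4863
Total = €1,287.1849

€1,287.18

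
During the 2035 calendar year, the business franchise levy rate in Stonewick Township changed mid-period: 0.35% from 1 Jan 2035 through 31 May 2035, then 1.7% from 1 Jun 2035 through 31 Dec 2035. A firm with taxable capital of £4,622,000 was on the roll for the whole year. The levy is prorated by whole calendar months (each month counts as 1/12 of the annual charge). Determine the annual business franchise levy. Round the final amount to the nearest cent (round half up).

£52,575.25

1 Jan – 31 May 2035: 5 months at 0.35% → £4,622,000 × 0.35% × 5/12 = £6,740.4167
1 Jun – 31 Dec 2035: 7 months at 1.7% → £4,622,000 × 1.7% × 7/12 = £45,834.8333
Total = £52,575.2500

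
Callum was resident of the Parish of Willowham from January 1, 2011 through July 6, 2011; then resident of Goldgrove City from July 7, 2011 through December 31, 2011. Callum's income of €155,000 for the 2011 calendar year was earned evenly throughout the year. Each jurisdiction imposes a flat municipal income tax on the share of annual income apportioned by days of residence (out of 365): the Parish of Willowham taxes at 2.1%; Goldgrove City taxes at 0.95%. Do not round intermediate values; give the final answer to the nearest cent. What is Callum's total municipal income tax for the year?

The Parish of Willowham, January 1 – July 6, 2011: 187 days → €155,000 × 2.1% × 187/365 = €1,667.6301
Goldgrove City, July 7 – December 31, 2011: 178 days → €155,000 × 0.95% × 178/365 = €718.0959
Total = €2,385.7260

€2,385.73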